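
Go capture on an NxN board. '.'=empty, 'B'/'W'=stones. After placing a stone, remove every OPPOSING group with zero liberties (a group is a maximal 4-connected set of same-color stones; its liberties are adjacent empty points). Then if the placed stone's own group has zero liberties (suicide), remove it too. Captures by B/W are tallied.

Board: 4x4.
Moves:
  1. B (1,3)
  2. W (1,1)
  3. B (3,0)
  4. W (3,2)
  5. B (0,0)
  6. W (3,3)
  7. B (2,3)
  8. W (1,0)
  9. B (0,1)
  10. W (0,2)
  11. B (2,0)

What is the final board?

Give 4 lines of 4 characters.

Answer: ..W.
WW.B
B..B
B.WW

Derivation:
Move 1: B@(1,3) -> caps B=0 W=0
Move 2: W@(1,1) -> caps B=0 W=0
Move 3: B@(3,0) -> caps B=0 W=0
Move 4: W@(3,2) -> caps B=0 W=0
Move 5: B@(0,0) -> caps B=0 W=0
Move 6: W@(3,3) -> caps B=0 W=0
Move 7: B@(2,3) -> caps B=0 W=0
Move 8: W@(1,0) -> caps B=0 W=0
Move 9: B@(0,1) -> caps B=0 W=0
Move 10: W@(0,2) -> caps B=0 W=2
Move 11: B@(2,0) -> caps B=0 W=2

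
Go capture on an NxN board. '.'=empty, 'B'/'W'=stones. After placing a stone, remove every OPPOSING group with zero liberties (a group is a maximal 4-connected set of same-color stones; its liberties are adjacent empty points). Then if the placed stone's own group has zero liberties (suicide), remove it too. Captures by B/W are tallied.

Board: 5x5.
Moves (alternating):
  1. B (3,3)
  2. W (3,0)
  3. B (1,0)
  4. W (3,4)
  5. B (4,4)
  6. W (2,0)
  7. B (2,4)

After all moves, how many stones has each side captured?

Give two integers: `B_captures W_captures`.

Move 1: B@(3,3) -> caps B=0 W=0
Move 2: W@(3,0) -> caps B=0 W=0
Move 3: B@(1,0) -> caps B=0 W=0
Move 4: W@(3,4) -> caps B=0 W=0
Move 5: B@(4,4) -> caps B=0 W=0
Move 6: W@(2,0) -> caps B=0 W=0
Move 7: B@(2,4) -> caps B=1 W=0

Answer: 1 0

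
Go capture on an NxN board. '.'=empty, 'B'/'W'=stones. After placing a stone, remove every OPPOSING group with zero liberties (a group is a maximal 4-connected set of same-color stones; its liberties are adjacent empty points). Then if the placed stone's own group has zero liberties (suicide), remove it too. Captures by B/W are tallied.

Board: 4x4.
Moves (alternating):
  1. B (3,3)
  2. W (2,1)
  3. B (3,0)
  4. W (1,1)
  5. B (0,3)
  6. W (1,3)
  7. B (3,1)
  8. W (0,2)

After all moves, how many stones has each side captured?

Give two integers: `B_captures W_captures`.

Move 1: B@(3,3) -> caps B=0 W=0
Move 2: W@(2,1) -> caps B=0 W=0
Move 3: B@(3,0) -> caps B=0 W=0
Move 4: W@(1,1) -> caps B=0 W=0
Move 5: B@(0,3) -> caps B=0 W=0
Move 6: W@(1,3) -> caps B=0 W=0
Move 7: B@(3,1) -> caps B=0 W=0
Move 8: W@(0,2) -> caps B=0 W=1

Answer: 0 1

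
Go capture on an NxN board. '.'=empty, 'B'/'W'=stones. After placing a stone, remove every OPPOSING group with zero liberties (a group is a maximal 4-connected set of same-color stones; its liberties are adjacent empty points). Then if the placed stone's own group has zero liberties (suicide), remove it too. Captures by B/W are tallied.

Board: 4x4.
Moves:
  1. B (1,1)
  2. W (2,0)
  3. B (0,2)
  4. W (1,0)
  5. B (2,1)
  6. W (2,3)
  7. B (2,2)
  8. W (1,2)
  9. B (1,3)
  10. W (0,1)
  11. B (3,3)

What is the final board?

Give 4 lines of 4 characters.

Move 1: B@(1,1) -> caps B=0 W=0
Move 2: W@(2,0) -> caps B=0 W=0
Move 3: B@(0,2) -> caps B=0 W=0
Move 4: W@(1,0) -> caps B=0 W=0
Move 5: B@(2,1) -> caps B=0 W=0
Move 6: W@(2,3) -> caps B=0 W=0
Move 7: B@(2,2) -> caps B=0 W=0
Move 8: W@(1,2) -> caps B=0 W=0
Move 9: B@(1,3) -> caps B=1 W=0
Move 10: W@(0,1) -> caps B=1 W=0
Move 11: B@(3,3) -> caps B=2 W=0

Answer: .WB.
WB.B
WBB.
...B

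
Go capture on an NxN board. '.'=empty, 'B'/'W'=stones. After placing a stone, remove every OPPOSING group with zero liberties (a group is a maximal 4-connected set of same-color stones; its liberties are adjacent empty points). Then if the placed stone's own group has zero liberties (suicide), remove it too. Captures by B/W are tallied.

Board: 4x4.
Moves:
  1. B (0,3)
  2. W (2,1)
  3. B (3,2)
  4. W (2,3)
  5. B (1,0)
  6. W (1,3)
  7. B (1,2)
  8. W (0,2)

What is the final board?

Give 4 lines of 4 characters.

Move 1: B@(0,3) -> caps B=0 W=0
Move 2: W@(2,1) -> caps B=0 W=0
Move 3: B@(3,2) -> caps B=0 W=0
Move 4: W@(2,3) -> caps B=0 W=0
Move 5: B@(1,0) -> caps B=0 W=0
Move 6: W@(1,3) -> caps B=0 W=0
Move 7: B@(1,2) -> caps B=0 W=0
Move 8: W@(0,2) -> caps B=0 W=1

Answer: ..W.
B.BW
.W.W
..B.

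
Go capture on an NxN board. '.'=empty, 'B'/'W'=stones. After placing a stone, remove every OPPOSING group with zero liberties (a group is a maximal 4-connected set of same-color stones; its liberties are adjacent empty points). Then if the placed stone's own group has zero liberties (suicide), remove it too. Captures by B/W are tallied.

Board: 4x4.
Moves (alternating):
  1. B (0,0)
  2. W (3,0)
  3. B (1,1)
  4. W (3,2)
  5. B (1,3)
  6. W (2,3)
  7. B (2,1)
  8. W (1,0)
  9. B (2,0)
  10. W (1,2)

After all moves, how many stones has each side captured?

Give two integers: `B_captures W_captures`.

Answer: 1 0

Derivation:
Move 1: B@(0,0) -> caps B=0 W=0
Move 2: W@(3,0) -> caps B=0 W=0
Move 3: B@(1,1) -> caps B=0 W=0
Move 4: W@(3,2) -> caps B=0 W=0
Move 5: B@(1,3) -> caps B=0 W=0
Move 6: W@(2,3) -> caps B=0 W=0
Move 7: B@(2,1) -> caps B=0 W=0
Move 8: W@(1,0) -> caps B=0 W=0
Move 9: B@(2,0) -> caps B=1 W=0
Move 10: W@(1,2) -> caps B=1 W=0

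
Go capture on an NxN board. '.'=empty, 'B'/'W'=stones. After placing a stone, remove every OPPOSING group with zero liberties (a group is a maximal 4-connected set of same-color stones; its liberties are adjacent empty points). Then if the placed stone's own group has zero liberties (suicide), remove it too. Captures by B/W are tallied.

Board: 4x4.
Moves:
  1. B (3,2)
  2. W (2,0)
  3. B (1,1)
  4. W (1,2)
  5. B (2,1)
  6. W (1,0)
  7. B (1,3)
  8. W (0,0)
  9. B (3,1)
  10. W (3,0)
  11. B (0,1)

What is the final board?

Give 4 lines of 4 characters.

Answer: .B..
.BWB
.B..
.BB.

Derivation:
Move 1: B@(3,2) -> caps B=0 W=0
Move 2: W@(2,0) -> caps B=0 W=0
Move 3: B@(1,1) -> caps B=0 W=0
Move 4: W@(1,2) -> caps B=0 W=0
Move 5: B@(2,1) -> caps B=0 W=0
Move 6: W@(1,0) -> caps B=0 W=0
Move 7: B@(1,3) -> caps B=0 W=0
Move 8: W@(0,0) -> caps B=0 W=0
Move 9: B@(3,1) -> caps B=0 W=0
Move 10: W@(3,0) -> caps B=0 W=0
Move 11: B@(0,1) -> caps B=4 W=0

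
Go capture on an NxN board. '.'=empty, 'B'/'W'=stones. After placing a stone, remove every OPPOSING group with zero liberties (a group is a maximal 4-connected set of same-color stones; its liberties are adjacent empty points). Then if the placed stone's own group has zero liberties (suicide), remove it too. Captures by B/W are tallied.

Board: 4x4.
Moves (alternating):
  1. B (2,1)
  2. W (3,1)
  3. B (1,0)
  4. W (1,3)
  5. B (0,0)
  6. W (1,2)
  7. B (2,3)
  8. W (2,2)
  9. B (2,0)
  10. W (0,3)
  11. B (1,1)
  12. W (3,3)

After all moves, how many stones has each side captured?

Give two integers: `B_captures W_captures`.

Move 1: B@(2,1) -> caps B=0 W=0
Move 2: W@(3,1) -> caps B=0 W=0
Move 3: B@(1,0) -> caps B=0 W=0
Move 4: W@(1,3) -> caps B=0 W=0
Move 5: B@(0,0) -> caps B=0 W=0
Move 6: W@(1,2) -> caps B=0 W=0
Move 7: B@(2,3) -> caps B=0 W=0
Move 8: W@(2,2) -> caps B=0 W=0
Move 9: B@(2,0) -> caps B=0 W=0
Move 10: W@(0,3) -> caps B=0 W=0
Move 11: B@(1,1) -> caps B=0 W=0
Move 12: W@(3,3) -> caps B=0 W=1

Answer: 0 1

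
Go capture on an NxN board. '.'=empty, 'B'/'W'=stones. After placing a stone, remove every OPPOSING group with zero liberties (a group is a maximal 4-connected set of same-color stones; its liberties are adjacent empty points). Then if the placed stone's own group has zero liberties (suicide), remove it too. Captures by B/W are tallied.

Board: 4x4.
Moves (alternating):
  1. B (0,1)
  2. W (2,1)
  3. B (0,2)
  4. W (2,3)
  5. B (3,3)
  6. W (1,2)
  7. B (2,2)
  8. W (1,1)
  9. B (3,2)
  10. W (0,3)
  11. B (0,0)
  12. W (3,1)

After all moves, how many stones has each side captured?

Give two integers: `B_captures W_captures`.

Move 1: B@(0,1) -> caps B=0 W=0
Move 2: W@(2,1) -> caps B=0 W=0
Move 3: B@(0,2) -> caps B=0 W=0
Move 4: W@(2,3) -> caps B=0 W=0
Move 5: B@(3,3) -> caps B=0 W=0
Move 6: W@(1,2) -> caps B=0 W=0
Move 7: B@(2,2) -> caps B=0 W=0
Move 8: W@(1,1) -> caps B=0 W=0
Move 9: B@(3,2) -> caps B=0 W=0
Move 10: W@(0,3) -> caps B=0 W=0
Move 11: B@(0,0) -> caps B=0 W=0
Move 12: W@(3,1) -> caps B=0 W=3

Answer: 0 3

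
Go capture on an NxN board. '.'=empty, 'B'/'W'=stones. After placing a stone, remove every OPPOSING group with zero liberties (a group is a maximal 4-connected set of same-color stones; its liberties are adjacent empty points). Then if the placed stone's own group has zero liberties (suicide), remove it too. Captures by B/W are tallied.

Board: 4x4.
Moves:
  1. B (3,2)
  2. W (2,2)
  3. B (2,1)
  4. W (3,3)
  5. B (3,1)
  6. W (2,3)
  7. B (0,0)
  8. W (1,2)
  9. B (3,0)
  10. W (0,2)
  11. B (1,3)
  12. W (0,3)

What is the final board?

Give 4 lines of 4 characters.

Move 1: B@(3,2) -> caps B=0 W=0
Move 2: W@(2,2) -> caps B=0 W=0
Move 3: B@(2,1) -> caps B=0 W=0
Move 4: W@(3,3) -> caps B=0 W=0
Move 5: B@(3,1) -> caps B=0 W=0
Move 6: W@(2,3) -> caps B=0 W=0
Move 7: B@(0,0) -> caps B=0 W=0
Move 8: W@(1,2) -> caps B=0 W=0
Move 9: B@(3,0) -> caps B=0 W=0
Move 10: W@(0,2) -> caps B=0 W=0
Move 11: B@(1,3) -> caps B=0 W=0
Move 12: W@(0,3) -> caps B=0 W=1

Answer: B.WW
..W.
.BWW
BBBW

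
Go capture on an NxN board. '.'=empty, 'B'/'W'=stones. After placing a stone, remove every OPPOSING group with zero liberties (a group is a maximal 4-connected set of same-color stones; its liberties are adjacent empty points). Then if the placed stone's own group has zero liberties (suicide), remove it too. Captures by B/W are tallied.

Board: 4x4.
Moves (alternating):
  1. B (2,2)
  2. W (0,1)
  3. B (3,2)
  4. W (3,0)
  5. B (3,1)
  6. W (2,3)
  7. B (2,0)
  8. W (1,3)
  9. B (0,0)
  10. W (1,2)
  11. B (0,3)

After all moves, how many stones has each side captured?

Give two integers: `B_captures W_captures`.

Answer: 1 0

Derivation:
Move 1: B@(2,2) -> caps B=0 W=0
Move 2: W@(0,1) -> caps B=0 W=0
Move 3: B@(3,2) -> caps B=0 W=0
Move 4: W@(3,0) -> caps B=0 W=0
Move 5: B@(3,1) -> caps B=0 W=0
Move 6: W@(2,3) -> caps B=0 W=0
Move 7: B@(2,0) -> caps B=1 W=0
Move 8: W@(1,3) -> caps B=1 W=0
Move 9: B@(0,0) -> caps B=1 W=0
Move 10: W@(1,2) -> caps B=1 W=0
Move 11: B@(0,3) -> caps B=1 W=0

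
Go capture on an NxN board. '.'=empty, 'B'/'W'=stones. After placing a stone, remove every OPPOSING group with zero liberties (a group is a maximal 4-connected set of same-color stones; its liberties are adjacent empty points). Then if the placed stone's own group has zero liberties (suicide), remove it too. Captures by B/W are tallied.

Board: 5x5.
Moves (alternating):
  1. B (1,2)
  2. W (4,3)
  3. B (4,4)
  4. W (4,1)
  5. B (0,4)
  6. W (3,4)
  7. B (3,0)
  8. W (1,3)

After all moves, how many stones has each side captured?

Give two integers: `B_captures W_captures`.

Answer: 0 1

Derivation:
Move 1: B@(1,2) -> caps B=0 W=0
Move 2: W@(4,3) -> caps B=0 W=0
Move 3: B@(4,4) -> caps B=0 W=0
Move 4: W@(4,1) -> caps B=0 W=0
Move 5: B@(0,4) -> caps B=0 W=0
Move 6: W@(3,4) -> caps B=0 W=1
Move 7: B@(3,0) -> caps B=0 W=1
Move 8: W@(1,3) -> caps B=0 W=1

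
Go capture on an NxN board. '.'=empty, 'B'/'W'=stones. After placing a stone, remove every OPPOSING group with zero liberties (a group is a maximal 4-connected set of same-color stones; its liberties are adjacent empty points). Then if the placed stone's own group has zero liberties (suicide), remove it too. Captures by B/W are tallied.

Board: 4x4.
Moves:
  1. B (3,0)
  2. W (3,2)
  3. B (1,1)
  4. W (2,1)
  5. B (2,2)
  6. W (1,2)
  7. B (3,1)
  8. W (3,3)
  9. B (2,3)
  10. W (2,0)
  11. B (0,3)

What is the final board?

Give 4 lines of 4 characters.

Answer: ...B
.BW.
WWBB
BB..

Derivation:
Move 1: B@(3,0) -> caps B=0 W=0
Move 2: W@(3,2) -> caps B=0 W=0
Move 3: B@(1,1) -> caps B=0 W=0
Move 4: W@(2,1) -> caps B=0 W=0
Move 5: B@(2,2) -> caps B=0 W=0
Move 6: W@(1,2) -> caps B=0 W=0
Move 7: B@(3,1) -> caps B=0 W=0
Move 8: W@(3,3) -> caps B=0 W=0
Move 9: B@(2,3) -> caps B=2 W=0
Move 10: W@(2,0) -> caps B=2 W=0
Move 11: B@(0,3) -> caps B=2 W=0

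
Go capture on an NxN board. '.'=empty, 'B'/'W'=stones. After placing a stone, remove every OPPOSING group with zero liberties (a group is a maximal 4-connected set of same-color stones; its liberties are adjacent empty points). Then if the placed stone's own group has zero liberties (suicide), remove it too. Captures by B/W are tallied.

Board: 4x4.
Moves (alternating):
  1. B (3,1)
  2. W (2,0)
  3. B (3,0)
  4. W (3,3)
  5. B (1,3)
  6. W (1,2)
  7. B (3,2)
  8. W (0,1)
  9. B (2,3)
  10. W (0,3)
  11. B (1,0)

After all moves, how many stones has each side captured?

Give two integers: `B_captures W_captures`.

Answer: 1 0

Derivation:
Move 1: B@(3,1) -> caps B=0 W=0
Move 2: W@(2,0) -> caps B=0 W=0
Move 3: B@(3,0) -> caps B=0 W=0
Move 4: W@(3,3) -> caps B=0 W=0
Move 5: B@(1,3) -> caps B=0 W=0
Move 6: W@(1,2) -> caps B=0 W=0
Move 7: B@(3,2) -> caps B=0 W=0
Move 8: W@(0,1) -> caps B=0 W=0
Move 9: B@(2,3) -> caps B=1 W=0
Move 10: W@(0,3) -> caps B=1 W=0
Move 11: B@(1,0) -> caps B=1 W=0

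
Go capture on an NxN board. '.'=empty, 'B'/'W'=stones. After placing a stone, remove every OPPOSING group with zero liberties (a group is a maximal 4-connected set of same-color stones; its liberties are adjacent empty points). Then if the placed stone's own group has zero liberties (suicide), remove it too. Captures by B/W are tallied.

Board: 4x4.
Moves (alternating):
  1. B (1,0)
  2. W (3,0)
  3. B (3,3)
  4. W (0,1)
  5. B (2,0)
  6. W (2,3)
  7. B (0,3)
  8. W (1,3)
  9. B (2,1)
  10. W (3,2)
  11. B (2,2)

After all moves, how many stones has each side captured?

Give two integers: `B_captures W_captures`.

Answer: 0 1

Derivation:
Move 1: B@(1,0) -> caps B=0 W=0
Move 2: W@(3,0) -> caps B=0 W=0
Move 3: B@(3,3) -> caps B=0 W=0
Move 4: W@(0,1) -> caps B=0 W=0
Move 5: B@(2,0) -> caps B=0 W=0
Move 6: W@(2,3) -> caps B=0 W=0
Move 7: B@(0,3) -> caps B=0 W=0
Move 8: W@(1,3) -> caps B=0 W=0
Move 9: B@(2,1) -> caps B=0 W=0
Move 10: W@(3,2) -> caps B=0 W=1
Move 11: B@(2,2) -> caps B=0 W=1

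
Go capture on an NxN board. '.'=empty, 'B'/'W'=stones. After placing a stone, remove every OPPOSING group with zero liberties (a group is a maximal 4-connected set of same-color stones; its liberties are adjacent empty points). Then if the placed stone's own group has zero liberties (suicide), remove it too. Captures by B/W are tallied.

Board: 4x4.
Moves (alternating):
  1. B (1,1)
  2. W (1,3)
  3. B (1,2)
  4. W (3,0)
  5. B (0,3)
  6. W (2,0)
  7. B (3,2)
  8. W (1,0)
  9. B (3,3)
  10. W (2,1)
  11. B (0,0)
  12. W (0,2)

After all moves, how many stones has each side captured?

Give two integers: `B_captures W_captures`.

Answer: 0 1

Derivation:
Move 1: B@(1,1) -> caps B=0 W=0
Move 2: W@(1,3) -> caps B=0 W=0
Move 3: B@(1,2) -> caps B=0 W=0
Move 4: W@(3,0) -> caps B=0 W=0
Move 5: B@(0,3) -> caps B=0 W=0
Move 6: W@(2,0) -> caps B=0 W=0
Move 7: B@(3,2) -> caps B=0 W=0
Move 8: W@(1,0) -> caps B=0 W=0
Move 9: B@(3,3) -> caps B=0 W=0
Move 10: W@(2,1) -> caps B=0 W=0
Move 11: B@(0,0) -> caps B=0 W=0
Move 12: W@(0,2) -> caps B=0 W=1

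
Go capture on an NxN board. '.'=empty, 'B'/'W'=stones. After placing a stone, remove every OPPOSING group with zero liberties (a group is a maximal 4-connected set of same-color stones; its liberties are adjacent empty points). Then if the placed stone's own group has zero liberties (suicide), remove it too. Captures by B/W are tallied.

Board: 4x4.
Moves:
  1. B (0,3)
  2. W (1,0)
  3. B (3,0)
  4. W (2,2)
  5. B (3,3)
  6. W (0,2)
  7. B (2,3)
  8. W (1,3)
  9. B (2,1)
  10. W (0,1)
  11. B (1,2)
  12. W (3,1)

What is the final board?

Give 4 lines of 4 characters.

Answer: .WW.
W.BW
.BWB
BW.B

Derivation:
Move 1: B@(0,3) -> caps B=0 W=0
Move 2: W@(1,0) -> caps B=0 W=0
Move 3: B@(3,0) -> caps B=0 W=0
Move 4: W@(2,2) -> caps B=0 W=0
Move 5: B@(3,3) -> caps B=0 W=0
Move 6: W@(0,2) -> caps B=0 W=0
Move 7: B@(2,3) -> caps B=0 W=0
Move 8: W@(1,3) -> caps B=0 W=1
Move 9: B@(2,1) -> caps B=0 W=1
Move 10: W@(0,1) -> caps B=0 W=1
Move 11: B@(1,2) -> caps B=0 W=1
Move 12: W@(3,1) -> caps B=0 W=1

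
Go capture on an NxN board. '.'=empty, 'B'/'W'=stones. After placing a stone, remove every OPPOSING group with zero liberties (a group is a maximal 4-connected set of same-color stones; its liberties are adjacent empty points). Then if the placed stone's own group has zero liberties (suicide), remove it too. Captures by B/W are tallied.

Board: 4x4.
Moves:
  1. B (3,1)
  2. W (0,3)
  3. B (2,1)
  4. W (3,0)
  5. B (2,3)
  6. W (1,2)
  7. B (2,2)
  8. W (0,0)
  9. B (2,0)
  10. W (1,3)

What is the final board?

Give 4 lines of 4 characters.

Move 1: B@(3,1) -> caps B=0 W=0
Move 2: W@(0,3) -> caps B=0 W=0
Move 3: B@(2,1) -> caps B=0 W=0
Move 4: W@(3,0) -> caps B=0 W=0
Move 5: B@(2,3) -> caps B=0 W=0
Move 6: W@(1,2) -> caps B=0 W=0
Move 7: B@(2,2) -> caps B=0 W=0
Move 8: W@(0,0) -> caps B=0 W=0
Move 9: B@(2,0) -> caps B=1 W=0
Move 10: W@(1,3) -> caps B=1 W=0

Answer: W..W
..WW
BBBB
.B..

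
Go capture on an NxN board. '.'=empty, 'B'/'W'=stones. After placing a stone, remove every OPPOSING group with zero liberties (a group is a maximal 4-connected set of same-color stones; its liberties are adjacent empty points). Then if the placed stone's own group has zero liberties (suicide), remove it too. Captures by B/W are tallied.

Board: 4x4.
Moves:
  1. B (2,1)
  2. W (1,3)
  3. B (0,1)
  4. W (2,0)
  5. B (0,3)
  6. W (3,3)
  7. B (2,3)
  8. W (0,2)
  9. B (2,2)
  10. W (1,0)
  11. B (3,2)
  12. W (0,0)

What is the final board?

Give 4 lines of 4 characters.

Move 1: B@(2,1) -> caps B=0 W=0
Move 2: W@(1,3) -> caps B=0 W=0
Move 3: B@(0,1) -> caps B=0 W=0
Move 4: W@(2,0) -> caps B=0 W=0
Move 5: B@(0,3) -> caps B=0 W=0
Move 6: W@(3,3) -> caps B=0 W=0
Move 7: B@(2,3) -> caps B=0 W=0
Move 8: W@(0,2) -> caps B=0 W=1
Move 9: B@(2,2) -> caps B=0 W=1
Move 10: W@(1,0) -> caps B=0 W=1
Move 11: B@(3,2) -> caps B=1 W=1
Move 12: W@(0,0) -> caps B=1 W=1

Answer: WBW.
W..W
WBBB
..B.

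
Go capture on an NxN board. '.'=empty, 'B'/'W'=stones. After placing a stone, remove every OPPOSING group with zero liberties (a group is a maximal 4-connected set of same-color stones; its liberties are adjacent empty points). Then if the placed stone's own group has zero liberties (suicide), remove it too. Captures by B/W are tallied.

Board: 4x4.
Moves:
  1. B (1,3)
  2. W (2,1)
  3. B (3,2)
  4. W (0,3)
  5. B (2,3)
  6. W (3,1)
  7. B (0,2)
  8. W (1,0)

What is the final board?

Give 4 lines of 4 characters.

Move 1: B@(1,3) -> caps B=0 W=0
Move 2: W@(2,1) -> caps B=0 W=0
Move 3: B@(3,2) -> caps B=0 W=0
Move 4: W@(0,3) -> caps B=0 W=0
Move 5: B@(2,3) -> caps B=0 W=0
Move 6: W@(3,1) -> caps B=0 W=0
Move 7: B@(0,2) -> caps B=1 W=0
Move 8: W@(1,0) -> caps B=1 W=0

Answer: ..B.
W..B
.W.B
.WB.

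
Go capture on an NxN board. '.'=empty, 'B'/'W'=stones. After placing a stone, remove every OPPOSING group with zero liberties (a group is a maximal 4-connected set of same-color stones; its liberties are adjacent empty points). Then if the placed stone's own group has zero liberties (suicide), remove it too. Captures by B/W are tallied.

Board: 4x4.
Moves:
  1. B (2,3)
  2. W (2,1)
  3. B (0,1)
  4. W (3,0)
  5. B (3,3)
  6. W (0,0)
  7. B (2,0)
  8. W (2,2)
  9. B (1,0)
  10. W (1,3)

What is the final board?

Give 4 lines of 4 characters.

Answer: .B..
B..W
BWWB
W..B

Derivation:
Move 1: B@(2,3) -> caps B=0 W=0
Move 2: W@(2,1) -> caps B=0 W=0
Move 3: B@(0,1) -> caps B=0 W=0
Move 4: W@(3,0) -> caps B=0 W=0
Move 5: B@(3,3) -> caps B=0 W=0
Move 6: W@(0,0) -> caps B=0 W=0
Move 7: B@(2,0) -> caps B=0 W=0
Move 8: W@(2,2) -> caps B=0 W=0
Move 9: B@(1,0) -> caps B=1 W=0
Move 10: W@(1,3) -> caps B=1 W=0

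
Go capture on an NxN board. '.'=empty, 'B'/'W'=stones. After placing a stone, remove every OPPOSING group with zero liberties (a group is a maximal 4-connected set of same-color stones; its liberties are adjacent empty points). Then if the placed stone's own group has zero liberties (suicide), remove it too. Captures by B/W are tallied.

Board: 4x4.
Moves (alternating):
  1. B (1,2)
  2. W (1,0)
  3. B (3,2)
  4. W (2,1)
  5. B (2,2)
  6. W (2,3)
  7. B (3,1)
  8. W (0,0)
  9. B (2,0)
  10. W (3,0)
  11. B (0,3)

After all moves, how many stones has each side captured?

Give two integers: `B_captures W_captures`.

Answer: 0 1

Derivation:
Move 1: B@(1,2) -> caps B=0 W=0
Move 2: W@(1,0) -> caps B=0 W=0
Move 3: B@(3,2) -> caps B=0 W=0
Move 4: W@(2,1) -> caps B=0 W=0
Move 5: B@(2,2) -> caps B=0 W=0
Move 6: W@(2,3) -> caps B=0 W=0
Move 7: B@(3,1) -> caps B=0 W=0
Move 8: W@(0,0) -> caps B=0 W=0
Move 9: B@(2,0) -> caps B=0 W=0
Move 10: W@(3,0) -> caps B=0 W=1
Move 11: B@(0,3) -> caps B=0 W=1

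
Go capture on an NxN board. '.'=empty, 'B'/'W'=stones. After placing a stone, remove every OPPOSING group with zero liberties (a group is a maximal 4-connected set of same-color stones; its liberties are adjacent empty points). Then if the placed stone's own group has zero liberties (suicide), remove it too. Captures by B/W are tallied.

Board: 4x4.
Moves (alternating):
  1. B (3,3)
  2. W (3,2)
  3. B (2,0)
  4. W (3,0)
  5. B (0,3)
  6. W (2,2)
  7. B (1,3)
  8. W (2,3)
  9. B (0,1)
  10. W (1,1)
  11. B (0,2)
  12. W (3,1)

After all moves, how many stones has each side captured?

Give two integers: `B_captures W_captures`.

Move 1: B@(3,3) -> caps B=0 W=0
Move 2: W@(3,2) -> caps B=0 W=0
Move 3: B@(2,0) -> caps B=0 W=0
Move 4: W@(3,0) -> caps B=0 W=0
Move 5: B@(0,3) -> caps B=0 W=0
Move 6: W@(2,2) -> caps B=0 W=0
Move 7: B@(1,3) -> caps B=0 W=0
Move 8: W@(2,3) -> caps B=0 W=1
Move 9: B@(0,1) -> caps B=0 W=1
Move 10: W@(1,1) -> caps B=0 W=1
Move 11: B@(0,2) -> caps B=0 W=1
Move 12: W@(3,1) -> caps B=0 W=1

Answer: 0 1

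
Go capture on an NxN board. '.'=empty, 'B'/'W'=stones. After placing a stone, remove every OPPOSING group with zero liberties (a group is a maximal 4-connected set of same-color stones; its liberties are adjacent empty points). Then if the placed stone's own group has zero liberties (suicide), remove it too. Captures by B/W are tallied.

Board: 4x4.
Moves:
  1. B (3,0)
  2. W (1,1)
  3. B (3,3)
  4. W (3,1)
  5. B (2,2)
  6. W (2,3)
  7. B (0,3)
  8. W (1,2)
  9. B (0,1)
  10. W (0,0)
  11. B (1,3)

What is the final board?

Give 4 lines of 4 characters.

Answer: WB.B
.WWB
..B.
BW.B

Derivation:
Move 1: B@(3,0) -> caps B=0 W=0
Move 2: W@(1,1) -> caps B=0 W=0
Move 3: B@(3,3) -> caps B=0 W=0
Move 4: W@(3,1) -> caps B=0 W=0
Move 5: B@(2,2) -> caps B=0 W=0
Move 6: W@(2,3) -> caps B=0 W=0
Move 7: B@(0,3) -> caps B=0 W=0
Move 8: W@(1,2) -> caps B=0 W=0
Move 9: B@(0,1) -> caps B=0 W=0
Move 10: W@(0,0) -> caps B=0 W=0
Move 11: B@(1,3) -> caps B=1 W=0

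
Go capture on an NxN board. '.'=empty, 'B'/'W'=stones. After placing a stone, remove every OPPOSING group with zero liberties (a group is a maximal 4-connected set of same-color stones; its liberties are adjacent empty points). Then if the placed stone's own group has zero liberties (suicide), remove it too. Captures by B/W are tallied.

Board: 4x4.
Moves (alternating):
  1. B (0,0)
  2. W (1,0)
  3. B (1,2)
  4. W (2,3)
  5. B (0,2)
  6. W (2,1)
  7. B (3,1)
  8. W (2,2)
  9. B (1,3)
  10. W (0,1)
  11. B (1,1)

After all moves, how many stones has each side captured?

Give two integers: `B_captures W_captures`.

Move 1: B@(0,0) -> caps B=0 W=0
Move 2: W@(1,0) -> caps B=0 W=0
Move 3: B@(1,2) -> caps B=0 W=0
Move 4: W@(2,3) -> caps B=0 W=0
Move 5: B@(0,2) -> caps B=0 W=0
Move 6: W@(2,1) -> caps B=0 W=0
Move 7: B@(3,1) -> caps B=0 W=0
Move 8: W@(2,2) -> caps B=0 W=0
Move 9: B@(1,3) -> caps B=0 W=0
Move 10: W@(0,1) -> caps B=0 W=1
Move 11: B@(1,1) -> caps B=0 W=1

Answer: 0 1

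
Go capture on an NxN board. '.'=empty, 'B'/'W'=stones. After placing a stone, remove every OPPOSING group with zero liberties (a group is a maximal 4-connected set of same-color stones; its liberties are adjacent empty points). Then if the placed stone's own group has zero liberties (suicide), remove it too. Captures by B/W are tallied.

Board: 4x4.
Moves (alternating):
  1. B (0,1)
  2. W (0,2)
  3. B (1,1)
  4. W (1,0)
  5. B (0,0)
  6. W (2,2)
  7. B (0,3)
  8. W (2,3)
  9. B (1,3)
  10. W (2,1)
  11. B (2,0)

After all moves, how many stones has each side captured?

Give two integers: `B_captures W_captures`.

Answer: 1 0

Derivation:
Move 1: B@(0,1) -> caps B=0 W=0
Move 2: W@(0,2) -> caps B=0 W=0
Move 3: B@(1,1) -> caps B=0 W=0
Move 4: W@(1,0) -> caps B=0 W=0
Move 5: B@(0,0) -> caps B=0 W=0
Move 6: W@(2,2) -> caps B=0 W=0
Move 7: B@(0,3) -> caps B=0 W=0
Move 8: W@(2,3) -> caps B=0 W=0
Move 9: B@(1,3) -> caps B=0 W=0
Move 10: W@(2,1) -> caps B=0 W=0
Move 11: B@(2,0) -> caps B=1 W=0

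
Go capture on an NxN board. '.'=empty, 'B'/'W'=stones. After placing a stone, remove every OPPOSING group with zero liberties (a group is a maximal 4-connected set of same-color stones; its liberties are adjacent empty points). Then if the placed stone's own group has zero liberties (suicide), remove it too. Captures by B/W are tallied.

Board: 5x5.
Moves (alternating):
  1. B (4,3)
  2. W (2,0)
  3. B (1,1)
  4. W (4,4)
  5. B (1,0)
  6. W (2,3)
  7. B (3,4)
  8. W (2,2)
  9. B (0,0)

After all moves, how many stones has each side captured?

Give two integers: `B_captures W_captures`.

Move 1: B@(4,3) -> caps B=0 W=0
Move 2: W@(2,0) -> caps B=0 W=0
Move 3: B@(1,1) -> caps B=0 W=0
Move 4: W@(4,4) -> caps B=0 W=0
Move 5: B@(1,0) -> caps B=0 W=0
Move 6: W@(2,3) -> caps B=0 W=0
Move 7: B@(3,4) -> caps B=1 W=0
Move 8: W@(2,2) -> caps B=1 W=0
Move 9: B@(0,0) -> caps B=1 W=0

Answer: 1 0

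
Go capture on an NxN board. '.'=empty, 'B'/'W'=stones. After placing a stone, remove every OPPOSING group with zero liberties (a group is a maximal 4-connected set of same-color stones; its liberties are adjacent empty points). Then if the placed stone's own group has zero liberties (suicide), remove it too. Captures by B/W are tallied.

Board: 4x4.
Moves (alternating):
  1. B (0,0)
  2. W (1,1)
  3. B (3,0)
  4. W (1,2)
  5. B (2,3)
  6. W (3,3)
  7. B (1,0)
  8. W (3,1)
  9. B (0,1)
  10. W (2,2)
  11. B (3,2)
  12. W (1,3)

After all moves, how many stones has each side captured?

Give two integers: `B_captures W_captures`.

Move 1: B@(0,0) -> caps B=0 W=0
Move 2: W@(1,1) -> caps B=0 W=0
Move 3: B@(3,0) -> caps B=0 W=0
Move 4: W@(1,2) -> caps B=0 W=0
Move 5: B@(2,3) -> caps B=0 W=0
Move 6: W@(3,3) -> caps B=0 W=0
Move 7: B@(1,0) -> caps B=0 W=0
Move 8: W@(3,1) -> caps B=0 W=0
Move 9: B@(0,1) -> caps B=0 W=0
Move 10: W@(2,2) -> caps B=0 W=0
Move 11: B@(3,2) -> caps B=1 W=0
Move 12: W@(1,3) -> caps B=1 W=0

Answer: 1 0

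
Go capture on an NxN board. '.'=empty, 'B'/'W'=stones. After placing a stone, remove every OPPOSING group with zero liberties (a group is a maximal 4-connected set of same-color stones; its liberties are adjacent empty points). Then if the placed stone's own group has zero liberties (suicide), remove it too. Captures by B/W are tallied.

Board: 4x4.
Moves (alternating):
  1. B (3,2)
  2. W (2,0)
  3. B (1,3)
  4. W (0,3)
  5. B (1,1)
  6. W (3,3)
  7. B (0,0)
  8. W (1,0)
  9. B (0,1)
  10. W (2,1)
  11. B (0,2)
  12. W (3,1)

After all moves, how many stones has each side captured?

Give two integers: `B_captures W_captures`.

Move 1: B@(3,2) -> caps B=0 W=0
Move 2: W@(2,0) -> caps B=0 W=0
Move 3: B@(1,3) -> caps B=0 W=0
Move 4: W@(0,3) -> caps B=0 W=0
Move 5: B@(1,1) -> caps B=0 W=0
Move 6: W@(3,3) -> caps B=0 W=0
Move 7: B@(0,0) -> caps B=0 W=0
Move 8: W@(1,0) -> caps B=0 W=0
Move 9: B@(0,1) -> caps B=0 W=0
Move 10: W@(2,1) -> caps B=0 W=0
Move 11: B@(0,2) -> caps B=1 W=0
Move 12: W@(3,1) -> caps B=1 W=0

Answer: 1 0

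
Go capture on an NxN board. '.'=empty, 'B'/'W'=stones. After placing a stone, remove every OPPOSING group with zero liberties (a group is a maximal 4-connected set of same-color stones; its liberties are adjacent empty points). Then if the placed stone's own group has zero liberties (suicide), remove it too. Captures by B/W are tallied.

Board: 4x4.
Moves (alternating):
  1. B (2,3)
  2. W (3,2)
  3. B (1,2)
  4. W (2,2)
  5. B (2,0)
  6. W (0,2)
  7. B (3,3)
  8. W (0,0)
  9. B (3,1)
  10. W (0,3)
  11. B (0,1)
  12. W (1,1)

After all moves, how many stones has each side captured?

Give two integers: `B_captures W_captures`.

Move 1: B@(2,3) -> caps B=0 W=0
Move 2: W@(3,2) -> caps B=0 W=0
Move 3: B@(1,2) -> caps B=0 W=0
Move 4: W@(2,2) -> caps B=0 W=0
Move 5: B@(2,0) -> caps B=0 W=0
Move 6: W@(0,2) -> caps B=0 W=0
Move 7: B@(3,3) -> caps B=0 W=0
Move 8: W@(0,0) -> caps B=0 W=0
Move 9: B@(3,1) -> caps B=0 W=0
Move 10: W@(0,3) -> caps B=0 W=0
Move 11: B@(0,1) -> caps B=0 W=0
Move 12: W@(1,1) -> caps B=0 W=1

Answer: 0 1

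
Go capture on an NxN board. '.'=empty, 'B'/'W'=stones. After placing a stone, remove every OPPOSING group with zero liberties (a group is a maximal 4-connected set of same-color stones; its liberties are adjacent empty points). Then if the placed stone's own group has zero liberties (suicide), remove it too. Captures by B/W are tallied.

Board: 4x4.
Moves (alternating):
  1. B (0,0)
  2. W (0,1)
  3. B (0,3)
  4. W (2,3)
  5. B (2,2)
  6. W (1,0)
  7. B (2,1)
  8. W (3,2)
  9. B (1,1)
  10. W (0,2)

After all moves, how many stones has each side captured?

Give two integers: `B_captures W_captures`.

Answer: 0 1

Derivation:
Move 1: B@(0,0) -> caps B=0 W=0
Move 2: W@(0,1) -> caps B=0 W=0
Move 3: B@(0,3) -> caps B=0 W=0
Move 4: W@(2,3) -> caps B=0 W=0
Move 5: B@(2,2) -> caps B=0 W=0
Move 6: W@(1,0) -> caps B=0 W=1
Move 7: B@(2,1) -> caps B=0 W=1
Move 8: W@(3,2) -> caps B=0 W=1
Move 9: B@(1,1) -> caps B=0 W=1
Move 10: W@(0,2) -> caps B=0 W=1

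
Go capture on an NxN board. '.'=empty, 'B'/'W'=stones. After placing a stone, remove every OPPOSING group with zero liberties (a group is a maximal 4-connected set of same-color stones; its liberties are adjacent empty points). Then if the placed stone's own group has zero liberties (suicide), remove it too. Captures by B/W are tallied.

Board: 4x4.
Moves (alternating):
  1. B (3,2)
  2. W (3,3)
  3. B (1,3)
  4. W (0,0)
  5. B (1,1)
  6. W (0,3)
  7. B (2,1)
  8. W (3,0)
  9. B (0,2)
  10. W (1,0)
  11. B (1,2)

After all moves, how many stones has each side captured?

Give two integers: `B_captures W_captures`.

Move 1: B@(3,2) -> caps B=0 W=0
Move 2: W@(3,3) -> caps B=0 W=0
Move 3: B@(1,3) -> caps B=0 W=0
Move 4: W@(0,0) -> caps B=0 W=0
Move 5: B@(1,1) -> caps B=0 W=0
Move 6: W@(0,3) -> caps B=0 W=0
Move 7: B@(2,1) -> caps B=0 W=0
Move 8: W@(3,0) -> caps B=0 W=0
Move 9: B@(0,2) -> caps B=1 W=0
Move 10: W@(1,0) -> caps B=1 W=0
Move 11: B@(1,2) -> caps B=1 W=0

Answer: 1 0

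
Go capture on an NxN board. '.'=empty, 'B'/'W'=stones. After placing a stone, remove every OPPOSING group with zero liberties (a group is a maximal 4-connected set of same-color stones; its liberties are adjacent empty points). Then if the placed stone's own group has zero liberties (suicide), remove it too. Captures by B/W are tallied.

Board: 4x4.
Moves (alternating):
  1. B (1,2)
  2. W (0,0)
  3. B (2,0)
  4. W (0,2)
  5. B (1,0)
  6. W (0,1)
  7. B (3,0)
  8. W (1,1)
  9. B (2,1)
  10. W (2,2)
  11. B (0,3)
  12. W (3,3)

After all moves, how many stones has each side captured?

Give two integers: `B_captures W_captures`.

Move 1: B@(1,2) -> caps B=0 W=0
Move 2: W@(0,0) -> caps B=0 W=0
Move 3: B@(2,0) -> caps B=0 W=0
Move 4: W@(0,2) -> caps B=0 W=0
Move 5: B@(1,0) -> caps B=0 W=0
Move 6: W@(0,1) -> caps B=0 W=0
Move 7: B@(3,0) -> caps B=0 W=0
Move 8: W@(1,1) -> caps B=0 W=0
Move 9: B@(2,1) -> caps B=0 W=0
Move 10: W@(2,2) -> caps B=0 W=0
Move 11: B@(0,3) -> caps B=4 W=0
Move 12: W@(3,3) -> caps B=4 W=0

Answer: 4 0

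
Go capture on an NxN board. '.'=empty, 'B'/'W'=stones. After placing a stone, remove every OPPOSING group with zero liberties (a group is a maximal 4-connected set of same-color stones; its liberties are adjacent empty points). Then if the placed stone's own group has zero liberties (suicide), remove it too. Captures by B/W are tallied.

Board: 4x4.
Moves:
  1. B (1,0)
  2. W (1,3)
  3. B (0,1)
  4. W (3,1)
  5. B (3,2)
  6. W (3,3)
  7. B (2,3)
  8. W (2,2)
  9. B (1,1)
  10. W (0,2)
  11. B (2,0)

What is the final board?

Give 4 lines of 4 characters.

Answer: .BW.
BB.W
B.WB
.WB.

Derivation:
Move 1: B@(1,0) -> caps B=0 W=0
Move 2: W@(1,3) -> caps B=0 W=0
Move 3: B@(0,1) -> caps B=0 W=0
Move 4: W@(3,1) -> caps B=0 W=0
Move 5: B@(3,2) -> caps B=0 W=0
Move 6: W@(3,3) -> caps B=0 W=0
Move 7: B@(2,3) -> caps B=1 W=0
Move 8: W@(2,2) -> caps B=1 W=0
Move 9: B@(1,1) -> caps B=1 W=0
Move 10: W@(0,2) -> caps B=1 W=0
Move 11: B@(2,0) -> caps B=1 W=0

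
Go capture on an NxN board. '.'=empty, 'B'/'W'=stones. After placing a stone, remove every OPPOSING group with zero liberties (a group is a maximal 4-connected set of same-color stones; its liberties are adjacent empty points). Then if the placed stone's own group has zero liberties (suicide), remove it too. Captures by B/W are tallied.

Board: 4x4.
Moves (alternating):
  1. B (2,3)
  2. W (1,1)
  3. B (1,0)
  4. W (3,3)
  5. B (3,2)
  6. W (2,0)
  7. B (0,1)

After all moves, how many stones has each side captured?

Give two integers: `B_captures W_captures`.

Answer: 1 0

Derivation:
Move 1: B@(2,3) -> caps B=0 W=0
Move 2: W@(1,1) -> caps B=0 W=0
Move 3: B@(1,0) -> caps B=0 W=0
Move 4: W@(3,3) -> caps B=0 W=0
Move 5: B@(3,2) -> caps B=1 W=0
Move 6: W@(2,0) -> caps B=1 W=0
Move 7: B@(0,1) -> caps B=1 W=0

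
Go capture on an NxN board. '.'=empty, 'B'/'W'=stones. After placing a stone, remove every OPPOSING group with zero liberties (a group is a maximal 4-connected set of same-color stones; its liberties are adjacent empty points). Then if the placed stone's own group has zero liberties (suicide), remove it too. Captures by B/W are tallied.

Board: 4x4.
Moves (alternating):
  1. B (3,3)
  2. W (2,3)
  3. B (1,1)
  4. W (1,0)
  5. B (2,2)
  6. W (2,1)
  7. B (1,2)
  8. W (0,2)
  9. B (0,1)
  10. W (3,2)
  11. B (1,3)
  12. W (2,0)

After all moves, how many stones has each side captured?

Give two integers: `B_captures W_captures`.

Answer: 0 1

Derivation:
Move 1: B@(3,3) -> caps B=0 W=0
Move 2: W@(2,3) -> caps B=0 W=0
Move 3: B@(1,1) -> caps B=0 W=0
Move 4: W@(1,0) -> caps B=0 W=0
Move 5: B@(2,2) -> caps B=0 W=0
Move 6: W@(2,1) -> caps B=0 W=0
Move 7: B@(1,2) -> caps B=0 W=0
Move 8: W@(0,2) -> caps B=0 W=0
Move 9: B@(0,1) -> caps B=0 W=0
Move 10: W@(3,2) -> caps B=0 W=1
Move 11: B@(1,3) -> caps B=0 W=1
Move 12: W@(2,0) -> caps B=0 W=1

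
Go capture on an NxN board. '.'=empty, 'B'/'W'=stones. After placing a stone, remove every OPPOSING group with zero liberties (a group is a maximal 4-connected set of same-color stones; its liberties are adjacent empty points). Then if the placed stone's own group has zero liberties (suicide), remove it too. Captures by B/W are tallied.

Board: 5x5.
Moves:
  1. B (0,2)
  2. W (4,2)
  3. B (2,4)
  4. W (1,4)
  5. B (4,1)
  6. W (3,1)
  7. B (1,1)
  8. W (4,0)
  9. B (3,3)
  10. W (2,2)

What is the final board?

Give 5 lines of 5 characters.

Answer: ..B..
.B..W
..W.B
.W.B.
W.W..

Derivation:
Move 1: B@(0,2) -> caps B=0 W=0
Move 2: W@(4,2) -> caps B=0 W=0
Move 3: B@(2,4) -> caps B=0 W=0
Move 4: W@(1,4) -> caps B=0 W=0
Move 5: B@(4,1) -> caps B=0 W=0
Move 6: W@(3,1) -> caps B=0 W=0
Move 7: B@(1,1) -> caps B=0 W=0
Move 8: W@(4,0) -> caps B=0 W=1
Move 9: B@(3,3) -> caps B=0 W=1
Move 10: W@(2,2) -> caps B=0 W=1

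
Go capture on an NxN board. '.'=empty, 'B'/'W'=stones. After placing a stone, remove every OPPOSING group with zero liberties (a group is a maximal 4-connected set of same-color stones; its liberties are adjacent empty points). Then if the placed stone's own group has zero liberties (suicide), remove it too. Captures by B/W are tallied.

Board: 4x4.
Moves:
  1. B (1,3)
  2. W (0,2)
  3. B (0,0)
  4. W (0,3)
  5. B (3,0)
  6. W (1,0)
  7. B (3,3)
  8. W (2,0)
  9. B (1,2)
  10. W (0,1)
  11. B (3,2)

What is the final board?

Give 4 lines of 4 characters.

Move 1: B@(1,3) -> caps B=0 W=0
Move 2: W@(0,2) -> caps B=0 W=0
Move 3: B@(0,0) -> caps B=0 W=0
Move 4: W@(0,3) -> caps B=0 W=0
Move 5: B@(3,0) -> caps B=0 W=0
Move 6: W@(1,0) -> caps B=0 W=0
Move 7: B@(3,3) -> caps B=0 W=0
Move 8: W@(2,0) -> caps B=0 W=0
Move 9: B@(1,2) -> caps B=0 W=0
Move 10: W@(0,1) -> caps B=0 W=1
Move 11: B@(3,2) -> caps B=0 W=1

Answer: .WWW
W.BB
W...
B.BB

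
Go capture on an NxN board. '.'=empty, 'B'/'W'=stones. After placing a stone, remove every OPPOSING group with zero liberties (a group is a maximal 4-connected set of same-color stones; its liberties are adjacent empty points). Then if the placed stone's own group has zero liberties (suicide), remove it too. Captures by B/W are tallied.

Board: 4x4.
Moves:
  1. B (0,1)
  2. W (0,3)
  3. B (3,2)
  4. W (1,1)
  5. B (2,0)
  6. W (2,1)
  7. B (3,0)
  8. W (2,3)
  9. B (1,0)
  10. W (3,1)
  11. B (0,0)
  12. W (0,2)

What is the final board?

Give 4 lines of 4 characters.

Answer: ..WW
.W..
.W.W
.WB.

Derivation:
Move 1: B@(0,1) -> caps B=0 W=0
Move 2: W@(0,3) -> caps B=0 W=0
Move 3: B@(3,2) -> caps B=0 W=0
Move 4: W@(1,1) -> caps B=0 W=0
Move 5: B@(2,0) -> caps B=0 W=0
Move 6: W@(2,1) -> caps B=0 W=0
Move 7: B@(3,0) -> caps B=0 W=0
Move 8: W@(2,3) -> caps B=0 W=0
Move 9: B@(1,0) -> caps B=0 W=0
Move 10: W@(3,1) -> caps B=0 W=0
Move 11: B@(0,0) -> caps B=0 W=0
Move 12: W@(0,2) -> caps B=0 W=5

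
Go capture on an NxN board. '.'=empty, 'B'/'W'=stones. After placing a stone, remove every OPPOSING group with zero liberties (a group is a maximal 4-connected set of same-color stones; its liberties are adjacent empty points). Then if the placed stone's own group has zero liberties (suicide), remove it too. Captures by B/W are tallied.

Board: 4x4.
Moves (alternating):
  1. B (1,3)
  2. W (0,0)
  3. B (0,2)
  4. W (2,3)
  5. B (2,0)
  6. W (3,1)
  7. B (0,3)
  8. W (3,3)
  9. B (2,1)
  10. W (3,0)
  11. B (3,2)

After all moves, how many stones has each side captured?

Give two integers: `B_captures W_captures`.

Answer: 2 0

Derivation:
Move 1: B@(1,3) -> caps B=0 W=0
Move 2: W@(0,0) -> caps B=0 W=0
Move 3: B@(0,2) -> caps B=0 W=0
Move 4: W@(2,3) -> caps B=0 W=0
Move 5: B@(2,0) -> caps B=0 W=0
Move 6: W@(3,1) -> caps B=0 W=0
Move 7: B@(0,3) -> caps B=0 W=0
Move 8: W@(3,3) -> caps B=0 W=0
Move 9: B@(2,1) -> caps B=0 W=0
Move 10: W@(3,0) -> caps B=0 W=0
Move 11: B@(3,2) -> caps B=2 W=0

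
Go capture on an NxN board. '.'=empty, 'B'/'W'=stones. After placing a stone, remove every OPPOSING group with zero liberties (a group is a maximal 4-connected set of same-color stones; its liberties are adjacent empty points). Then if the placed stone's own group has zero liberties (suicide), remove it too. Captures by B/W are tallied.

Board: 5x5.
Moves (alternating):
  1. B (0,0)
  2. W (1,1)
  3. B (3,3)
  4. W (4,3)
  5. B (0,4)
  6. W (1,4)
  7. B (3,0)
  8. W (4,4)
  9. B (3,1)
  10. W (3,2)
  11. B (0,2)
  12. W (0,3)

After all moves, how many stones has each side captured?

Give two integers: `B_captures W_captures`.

Move 1: B@(0,0) -> caps B=0 W=0
Move 2: W@(1,1) -> caps B=0 W=0
Move 3: B@(3,3) -> caps B=0 W=0
Move 4: W@(4,3) -> caps B=0 W=0
Move 5: B@(0,4) -> caps B=0 W=0
Move 6: W@(1,4) -> caps B=0 W=0
Move 7: B@(3,0) -> caps B=0 W=0
Move 8: W@(4,4) -> caps B=0 W=0
Move 9: B@(3,1) -> caps B=0 W=0
Move 10: W@(3,2) -> caps B=0 W=0
Move 11: B@(0,2) -> caps B=0 W=0
Move 12: W@(0,3) -> caps B=0 W=1

Answer: 0 1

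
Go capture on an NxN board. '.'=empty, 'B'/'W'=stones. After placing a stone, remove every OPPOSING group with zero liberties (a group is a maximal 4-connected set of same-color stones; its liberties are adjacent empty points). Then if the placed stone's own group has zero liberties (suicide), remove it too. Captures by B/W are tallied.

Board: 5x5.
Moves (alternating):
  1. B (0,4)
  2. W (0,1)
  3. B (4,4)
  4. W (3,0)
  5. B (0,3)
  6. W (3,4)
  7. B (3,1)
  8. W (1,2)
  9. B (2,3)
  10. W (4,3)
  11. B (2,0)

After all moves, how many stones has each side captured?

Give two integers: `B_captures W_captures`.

Answer: 0 1

Derivation:
Move 1: B@(0,4) -> caps B=0 W=0
Move 2: W@(0,1) -> caps B=0 W=0
Move 3: B@(4,4) -> caps B=0 W=0
Move 4: W@(3,0) -> caps B=0 W=0
Move 5: B@(0,3) -> caps B=0 W=0
Move 6: W@(3,4) -> caps B=0 W=0
Move 7: B@(3,1) -> caps B=0 W=0
Move 8: W@(1,2) -> caps B=0 W=0
Move 9: B@(2,3) -> caps B=0 W=0
Move 10: W@(4,3) -> caps B=0 W=1
Move 11: B@(2,0) -> caps B=0 W=1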